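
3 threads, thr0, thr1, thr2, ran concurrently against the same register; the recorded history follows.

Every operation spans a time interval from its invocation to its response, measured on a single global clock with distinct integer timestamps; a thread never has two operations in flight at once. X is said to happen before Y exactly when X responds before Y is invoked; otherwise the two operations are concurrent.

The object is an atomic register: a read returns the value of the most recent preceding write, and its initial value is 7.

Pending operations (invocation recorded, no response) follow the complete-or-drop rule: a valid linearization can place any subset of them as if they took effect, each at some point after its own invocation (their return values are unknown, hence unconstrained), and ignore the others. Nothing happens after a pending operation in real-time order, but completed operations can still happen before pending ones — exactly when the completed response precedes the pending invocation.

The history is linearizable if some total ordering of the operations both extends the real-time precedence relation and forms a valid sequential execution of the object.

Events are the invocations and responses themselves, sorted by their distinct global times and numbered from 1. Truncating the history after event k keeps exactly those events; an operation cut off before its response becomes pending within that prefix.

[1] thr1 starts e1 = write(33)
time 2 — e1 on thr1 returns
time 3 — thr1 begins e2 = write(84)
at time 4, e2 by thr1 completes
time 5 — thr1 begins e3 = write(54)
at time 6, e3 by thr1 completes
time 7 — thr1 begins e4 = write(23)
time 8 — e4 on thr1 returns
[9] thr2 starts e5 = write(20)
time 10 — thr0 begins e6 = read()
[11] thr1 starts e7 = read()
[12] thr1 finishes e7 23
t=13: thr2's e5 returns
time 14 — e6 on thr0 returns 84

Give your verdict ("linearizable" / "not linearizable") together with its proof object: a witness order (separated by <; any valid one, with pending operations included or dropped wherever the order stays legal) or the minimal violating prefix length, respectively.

the violation lands at event 14, e6's response at time 14: events 1..13 linearize, events 1..14 do not
no legal order exists: 6 real-time-consistent candidates over 7 completed register operations, all rejected
sample order e1, e2, e3, e4, e5, e6, e7 stalls at step 6 — e6 read() → 84 has no legal effect
sample order e1, e2, e3, e4, e5, e7, e6 stalls at step 6 — e7 read() → 23 has no legal effect

not linearizable — minimal violating prefix: 14 events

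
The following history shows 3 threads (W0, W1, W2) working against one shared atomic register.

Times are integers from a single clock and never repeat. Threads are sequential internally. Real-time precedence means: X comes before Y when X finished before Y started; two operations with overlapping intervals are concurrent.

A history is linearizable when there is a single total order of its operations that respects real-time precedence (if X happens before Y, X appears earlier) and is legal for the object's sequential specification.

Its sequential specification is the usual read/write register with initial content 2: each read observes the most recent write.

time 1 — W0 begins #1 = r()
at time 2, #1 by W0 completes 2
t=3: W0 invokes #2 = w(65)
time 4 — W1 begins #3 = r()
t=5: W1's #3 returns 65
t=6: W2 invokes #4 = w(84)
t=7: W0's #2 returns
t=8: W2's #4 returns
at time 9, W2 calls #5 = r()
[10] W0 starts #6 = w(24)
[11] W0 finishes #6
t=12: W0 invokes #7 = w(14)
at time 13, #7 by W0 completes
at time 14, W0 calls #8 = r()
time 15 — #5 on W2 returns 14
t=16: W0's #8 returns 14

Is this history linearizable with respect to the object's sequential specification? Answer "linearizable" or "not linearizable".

witness order: #1, #2, #3, #4, #6, #7, #5, #8
1. #1 r() → 2, leaving value 2
2. #2 w(65), leaving value 65
3. #3 r() → 65, leaving value 65
4. #4 w(84), leaving value 84
5. #6 w(24), leaving value 24
6. #7 w(14), leaving value 14
7. #5 r() → 14, leaving value 14
8. #8 r() → 14, leaving value 14

linearizable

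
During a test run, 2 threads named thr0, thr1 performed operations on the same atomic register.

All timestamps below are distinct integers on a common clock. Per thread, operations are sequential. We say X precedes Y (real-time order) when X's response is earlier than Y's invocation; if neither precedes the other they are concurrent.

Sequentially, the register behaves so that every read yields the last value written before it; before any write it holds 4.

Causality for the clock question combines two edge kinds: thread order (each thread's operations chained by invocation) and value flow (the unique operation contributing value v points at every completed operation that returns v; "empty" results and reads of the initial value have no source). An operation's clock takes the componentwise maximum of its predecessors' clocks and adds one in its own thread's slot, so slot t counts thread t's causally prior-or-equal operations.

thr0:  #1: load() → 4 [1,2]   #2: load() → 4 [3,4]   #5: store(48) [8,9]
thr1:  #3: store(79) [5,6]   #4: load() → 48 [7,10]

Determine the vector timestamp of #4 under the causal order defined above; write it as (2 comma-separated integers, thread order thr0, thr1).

#3, invoked 5, has no incoming edges; only thr1's bump applies → (0, 1)
#1, invoked 1, has no incoming edges; only thr0's bump applies → (1, 0)
merge at #2 (invoked 3): VC(#1)=(1, 0), own-thread bump on thr0 → (2, 0)
merge at #5 (invoked 8): VC(#2)=(2, 0), own-thread bump on thr0 → (3, 0)
merge at #4 (invoked 7): VC(#3)=(0, 1), VC(#5)=(3, 0), own-thread bump on thr1 → (3, 2)
target: VC(#4) = (3, 2)

(3, 2)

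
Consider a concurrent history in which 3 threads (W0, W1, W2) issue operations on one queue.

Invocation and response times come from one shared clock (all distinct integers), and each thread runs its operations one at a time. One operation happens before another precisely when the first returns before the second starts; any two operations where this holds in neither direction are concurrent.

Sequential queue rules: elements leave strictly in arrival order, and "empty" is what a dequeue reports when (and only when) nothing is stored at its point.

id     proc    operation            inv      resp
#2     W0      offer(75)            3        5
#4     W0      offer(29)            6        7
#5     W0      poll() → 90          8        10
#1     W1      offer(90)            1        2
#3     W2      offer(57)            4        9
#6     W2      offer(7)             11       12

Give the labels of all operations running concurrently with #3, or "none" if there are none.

#2, #4, #5

overlap test against #3 [4,9]: concurrent iff the interval meets 4..9
#1 [1,2]: before
#2 [3,5]: concurrent
#4 [6,7]: concurrent
#5 [8,10]: concurrent
#6 [11,12]: after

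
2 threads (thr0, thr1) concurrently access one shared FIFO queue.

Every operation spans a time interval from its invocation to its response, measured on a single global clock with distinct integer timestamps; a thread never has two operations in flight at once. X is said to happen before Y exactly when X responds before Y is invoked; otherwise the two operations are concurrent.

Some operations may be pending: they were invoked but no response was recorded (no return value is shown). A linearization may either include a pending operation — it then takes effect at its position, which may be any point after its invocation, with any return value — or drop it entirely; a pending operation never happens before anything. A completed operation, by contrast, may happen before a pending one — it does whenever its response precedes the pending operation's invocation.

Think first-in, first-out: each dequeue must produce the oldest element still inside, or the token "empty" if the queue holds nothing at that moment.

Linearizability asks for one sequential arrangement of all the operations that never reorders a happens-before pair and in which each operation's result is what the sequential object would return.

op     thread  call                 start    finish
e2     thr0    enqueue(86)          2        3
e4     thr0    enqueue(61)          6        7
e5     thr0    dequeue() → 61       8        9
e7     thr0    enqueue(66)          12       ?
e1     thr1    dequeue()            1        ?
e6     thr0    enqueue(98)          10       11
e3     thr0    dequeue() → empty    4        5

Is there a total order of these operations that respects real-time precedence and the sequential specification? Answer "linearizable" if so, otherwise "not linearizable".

linearizable

witness order: e2, e1, e3, e4, e5, e6
1. e2 enqueue(86), leaving queue <86>
2. e1 dequeue() (pending, included), leaving queue <>
3. e3 dequeue() → empty, leaving queue <>
4. e4 enqueue(61), leaving queue <61>
5. e5 dequeue() → 61, leaving queue <>
6. e6 enqueue(98), leaving queue <98>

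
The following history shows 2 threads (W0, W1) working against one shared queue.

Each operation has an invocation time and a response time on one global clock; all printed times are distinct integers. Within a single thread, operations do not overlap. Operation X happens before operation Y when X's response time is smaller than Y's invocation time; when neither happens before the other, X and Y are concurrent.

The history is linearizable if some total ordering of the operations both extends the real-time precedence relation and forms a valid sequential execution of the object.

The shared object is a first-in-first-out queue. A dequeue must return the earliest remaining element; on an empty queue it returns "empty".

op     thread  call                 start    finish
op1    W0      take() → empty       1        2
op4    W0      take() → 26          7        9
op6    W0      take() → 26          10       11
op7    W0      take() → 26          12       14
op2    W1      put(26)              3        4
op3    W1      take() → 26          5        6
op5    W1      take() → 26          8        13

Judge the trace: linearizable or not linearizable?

not linearizable

the violation lands at event 9, op4's response at time 9: events 1..8 linearize, events 1..9 do not
one real-time candidate order over the 4 completed operations — the queue replay rejects it
include/drop combinations of the 1 pending operation (op5) were all tried; none helps
for example op1, op2, op3, op4 (pending dropped) fails at step 4: op4 take() → 26 is not legal there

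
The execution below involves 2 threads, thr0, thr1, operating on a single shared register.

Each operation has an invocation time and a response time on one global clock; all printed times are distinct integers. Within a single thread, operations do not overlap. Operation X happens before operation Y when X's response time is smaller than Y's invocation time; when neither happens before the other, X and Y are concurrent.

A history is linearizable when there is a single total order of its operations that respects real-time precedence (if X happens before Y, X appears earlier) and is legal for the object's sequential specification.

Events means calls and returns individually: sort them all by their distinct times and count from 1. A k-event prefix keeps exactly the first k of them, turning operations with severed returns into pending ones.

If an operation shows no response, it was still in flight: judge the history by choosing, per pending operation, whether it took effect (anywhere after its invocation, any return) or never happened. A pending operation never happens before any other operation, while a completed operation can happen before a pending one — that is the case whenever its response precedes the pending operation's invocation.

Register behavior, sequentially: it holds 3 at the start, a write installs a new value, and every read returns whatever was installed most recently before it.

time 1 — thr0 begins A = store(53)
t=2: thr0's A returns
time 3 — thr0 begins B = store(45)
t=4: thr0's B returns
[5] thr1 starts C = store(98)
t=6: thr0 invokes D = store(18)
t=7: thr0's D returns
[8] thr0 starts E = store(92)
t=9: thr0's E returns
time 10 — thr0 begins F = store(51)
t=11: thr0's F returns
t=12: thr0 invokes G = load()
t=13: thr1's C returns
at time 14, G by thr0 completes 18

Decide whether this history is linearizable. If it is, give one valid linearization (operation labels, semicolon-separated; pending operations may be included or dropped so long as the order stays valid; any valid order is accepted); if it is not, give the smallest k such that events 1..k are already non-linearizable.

not linearizable — minimal violating prefix: 14 events

cut after 13 events: linearizable; cut after 14 events (G responds, time 14): not linearizable
checked exhaustively: 5 real-time-consistent orders of 7 completed operations, zero legal register replays
for example A, B, C, D, E, F, G fails at step 7: G load() → 18 is not legal there
for example A, B, D, C, E, F, G fails at step 7: G load() → 18 is not legal there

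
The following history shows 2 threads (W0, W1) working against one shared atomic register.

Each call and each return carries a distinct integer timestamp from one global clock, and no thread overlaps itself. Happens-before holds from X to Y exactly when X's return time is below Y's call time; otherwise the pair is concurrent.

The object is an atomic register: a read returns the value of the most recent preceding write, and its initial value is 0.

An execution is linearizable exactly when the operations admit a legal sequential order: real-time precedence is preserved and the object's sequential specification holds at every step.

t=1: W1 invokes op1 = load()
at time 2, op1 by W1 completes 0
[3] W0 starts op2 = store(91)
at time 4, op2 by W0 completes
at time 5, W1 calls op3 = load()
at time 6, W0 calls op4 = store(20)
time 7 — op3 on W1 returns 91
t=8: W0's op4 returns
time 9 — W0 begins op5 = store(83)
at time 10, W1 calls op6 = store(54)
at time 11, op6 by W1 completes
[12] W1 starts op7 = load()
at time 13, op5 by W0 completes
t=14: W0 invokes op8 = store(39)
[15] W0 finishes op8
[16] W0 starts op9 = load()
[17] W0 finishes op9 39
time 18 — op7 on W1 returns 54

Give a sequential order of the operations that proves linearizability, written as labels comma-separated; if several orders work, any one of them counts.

1. op1 load() → 0, leaving value 0
2. op2 store(91), leaving value 91
3. op3 load() → 91, leaving value 91
4. op4 store(20), leaving value 20
5. op5 store(83), leaving value 83
6. op6 store(54), leaving value 54
7. op7 load() → 54, leaving value 54
8. op8 store(39), leaving value 39
9. op9 load() → 39, leaving value 39

op1, op2, op3, op4, op5, op6, op7, op8, op9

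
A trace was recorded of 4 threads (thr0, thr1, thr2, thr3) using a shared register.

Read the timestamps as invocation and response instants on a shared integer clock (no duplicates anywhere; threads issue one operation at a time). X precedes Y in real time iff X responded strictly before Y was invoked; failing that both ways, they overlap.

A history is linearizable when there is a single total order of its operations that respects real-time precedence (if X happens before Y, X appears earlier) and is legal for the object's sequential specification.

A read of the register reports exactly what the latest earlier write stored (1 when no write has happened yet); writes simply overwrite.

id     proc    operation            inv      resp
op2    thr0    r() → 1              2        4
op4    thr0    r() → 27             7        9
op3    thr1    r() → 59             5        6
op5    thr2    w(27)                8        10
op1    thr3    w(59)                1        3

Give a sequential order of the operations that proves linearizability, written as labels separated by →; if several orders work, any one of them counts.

1. op2 r() → 1, leaving value 1
2. op1 w(59), leaving value 59
3. op3 r() → 59, leaving value 59
4. op5 w(27), leaving value 27
5. op4 r() → 27, leaving value 27

op2 → op1 → op3 → op5 → op4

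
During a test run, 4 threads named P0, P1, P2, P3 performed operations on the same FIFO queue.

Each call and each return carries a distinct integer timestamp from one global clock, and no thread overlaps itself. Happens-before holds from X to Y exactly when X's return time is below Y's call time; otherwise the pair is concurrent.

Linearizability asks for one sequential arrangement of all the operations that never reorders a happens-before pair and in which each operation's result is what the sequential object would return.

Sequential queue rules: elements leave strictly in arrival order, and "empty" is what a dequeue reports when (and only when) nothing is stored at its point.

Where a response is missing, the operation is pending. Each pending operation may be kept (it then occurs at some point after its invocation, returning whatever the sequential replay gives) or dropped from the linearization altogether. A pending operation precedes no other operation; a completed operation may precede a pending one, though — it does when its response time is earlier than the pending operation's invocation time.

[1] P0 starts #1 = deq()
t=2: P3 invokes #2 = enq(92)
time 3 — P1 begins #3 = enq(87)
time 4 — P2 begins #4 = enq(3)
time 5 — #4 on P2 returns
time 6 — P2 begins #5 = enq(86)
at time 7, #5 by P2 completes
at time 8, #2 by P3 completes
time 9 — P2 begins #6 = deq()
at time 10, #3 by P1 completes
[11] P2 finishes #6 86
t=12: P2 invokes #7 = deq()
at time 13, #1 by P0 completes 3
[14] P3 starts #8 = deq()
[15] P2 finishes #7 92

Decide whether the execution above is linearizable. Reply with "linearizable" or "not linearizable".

linearizable

witness order: #4, #1, #5, #2, #3, #6, #7
step 1: #4 enq(3) — queue <3>
step 2: #1 deq() → 3 — queue <>
step 3: #5 enq(86) — queue <86>
step 4: #2 enq(92) — queue <86,92>
step 5: #3 enq(87) — queue <86,92,87>
step 6: #6 deq() → 86 — queue <92,87>
step 7: #7 deq() → 92 — queue <87>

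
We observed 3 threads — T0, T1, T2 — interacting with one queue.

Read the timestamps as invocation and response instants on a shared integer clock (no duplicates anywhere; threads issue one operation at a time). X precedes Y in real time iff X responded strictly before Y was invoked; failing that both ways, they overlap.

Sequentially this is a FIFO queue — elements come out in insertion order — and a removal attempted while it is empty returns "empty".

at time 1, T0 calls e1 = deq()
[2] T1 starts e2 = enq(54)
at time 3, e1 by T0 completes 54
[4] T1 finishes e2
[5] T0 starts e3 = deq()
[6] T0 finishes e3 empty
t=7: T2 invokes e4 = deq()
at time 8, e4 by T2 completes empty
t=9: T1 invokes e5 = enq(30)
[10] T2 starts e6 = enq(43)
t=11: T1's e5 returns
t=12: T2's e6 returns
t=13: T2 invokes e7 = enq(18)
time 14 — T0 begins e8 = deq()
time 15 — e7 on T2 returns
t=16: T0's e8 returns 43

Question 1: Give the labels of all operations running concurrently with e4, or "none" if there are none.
none

concurrent with e4 ([7,8]): every op whose interval crosses 7..8
e1 [1,3]: before
e2 [2,4]: before
e3 [5,6]: before
e5 [9,11]: after
e6 [10,12]: after
e7 [13,15]: after
e8 [14,16]: after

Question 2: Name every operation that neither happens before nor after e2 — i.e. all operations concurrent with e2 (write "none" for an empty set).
e1

overlap test against e2 [2,4]: concurrent iff the interval meets 2..4
e1 [1,3]: concurrent
e3 [5,6]: after
e4 [7,8]: after
e5 [9,11]: after
e6 [10,12]: after
e7 [13,15]: after
e8 [14,16]: after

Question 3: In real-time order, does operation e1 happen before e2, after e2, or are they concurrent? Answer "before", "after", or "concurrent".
concurrent

e1 spans [1,3], e2 spans [2,4]
the intervals overlap in both directions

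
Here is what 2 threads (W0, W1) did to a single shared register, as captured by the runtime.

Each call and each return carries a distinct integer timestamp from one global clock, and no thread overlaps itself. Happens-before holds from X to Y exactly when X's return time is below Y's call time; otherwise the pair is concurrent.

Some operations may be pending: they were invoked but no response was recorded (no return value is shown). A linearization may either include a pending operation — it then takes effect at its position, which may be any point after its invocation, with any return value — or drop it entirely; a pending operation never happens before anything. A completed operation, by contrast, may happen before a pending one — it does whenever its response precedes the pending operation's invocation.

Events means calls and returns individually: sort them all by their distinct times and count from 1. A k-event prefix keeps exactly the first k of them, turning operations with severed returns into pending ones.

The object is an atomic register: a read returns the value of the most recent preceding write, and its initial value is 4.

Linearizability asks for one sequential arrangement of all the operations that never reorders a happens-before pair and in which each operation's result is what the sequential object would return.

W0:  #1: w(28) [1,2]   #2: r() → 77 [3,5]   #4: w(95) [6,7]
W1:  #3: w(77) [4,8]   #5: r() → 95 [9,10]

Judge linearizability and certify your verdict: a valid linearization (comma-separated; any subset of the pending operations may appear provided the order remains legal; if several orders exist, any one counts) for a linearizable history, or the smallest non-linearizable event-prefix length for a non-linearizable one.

linearizable — witness: #1, #3, #2, #4, #5

step 1: #1 w(28) — value 28
step 2: #3 w(77) — value 77
step 3: #2 r() → 77 — value 77
step 4: #4 w(95) — value 95
step 5: #5 r() → 95 — value 95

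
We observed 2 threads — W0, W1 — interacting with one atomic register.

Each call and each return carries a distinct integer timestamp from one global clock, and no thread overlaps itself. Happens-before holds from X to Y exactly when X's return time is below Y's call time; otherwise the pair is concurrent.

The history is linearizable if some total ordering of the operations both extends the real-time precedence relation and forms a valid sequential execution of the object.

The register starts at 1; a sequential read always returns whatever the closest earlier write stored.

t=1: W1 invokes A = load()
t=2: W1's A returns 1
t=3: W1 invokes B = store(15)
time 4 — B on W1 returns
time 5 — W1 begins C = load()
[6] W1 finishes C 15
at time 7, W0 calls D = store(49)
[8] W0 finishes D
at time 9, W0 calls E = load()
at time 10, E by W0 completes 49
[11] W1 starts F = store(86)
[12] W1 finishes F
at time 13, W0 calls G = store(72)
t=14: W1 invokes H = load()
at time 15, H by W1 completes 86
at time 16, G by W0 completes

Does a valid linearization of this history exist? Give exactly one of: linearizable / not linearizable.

linearizable

one valid linearization: A, B, C, D, E, F, H, G
1. A load() → 1, leaving value 1
2. B store(15), leaving value 15
3. C load() → 15, leaving value 15
4. D store(49), leaving value 49
5. E load() → 49, leaving value 49
6. F store(86), leaving value 86
7. H load() → 86, leaving value 86
8. G store(72), leaving value 72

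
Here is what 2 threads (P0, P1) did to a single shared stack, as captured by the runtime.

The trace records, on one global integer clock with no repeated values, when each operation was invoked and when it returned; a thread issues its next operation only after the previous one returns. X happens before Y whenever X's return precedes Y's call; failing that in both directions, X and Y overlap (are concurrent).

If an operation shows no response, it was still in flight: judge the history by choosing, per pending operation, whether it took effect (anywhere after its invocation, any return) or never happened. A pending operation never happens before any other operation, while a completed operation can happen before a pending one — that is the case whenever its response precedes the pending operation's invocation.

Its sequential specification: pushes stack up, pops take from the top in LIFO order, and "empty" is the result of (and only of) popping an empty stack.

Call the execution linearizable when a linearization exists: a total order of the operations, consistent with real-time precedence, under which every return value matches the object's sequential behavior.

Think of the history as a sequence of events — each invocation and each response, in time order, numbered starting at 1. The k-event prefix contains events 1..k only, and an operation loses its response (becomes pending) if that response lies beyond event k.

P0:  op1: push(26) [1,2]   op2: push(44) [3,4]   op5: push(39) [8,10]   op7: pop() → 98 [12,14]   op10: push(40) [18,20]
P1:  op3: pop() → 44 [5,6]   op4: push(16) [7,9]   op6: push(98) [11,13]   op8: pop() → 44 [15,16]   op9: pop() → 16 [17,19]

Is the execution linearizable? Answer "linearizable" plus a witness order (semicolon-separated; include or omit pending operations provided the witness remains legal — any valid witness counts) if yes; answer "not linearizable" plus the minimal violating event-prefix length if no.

the violation lands at event 16, op8's response at time 16: events 1..15 linearize, events 1..16 do not
no legal order exists: 4 real-time-consistent candidates over 8 completed stack operations, all rejected
for example op1, op2, op3, op4, op5, op6, op7, op8 fails at step 8: op8 pop() → 44 is not legal there
for example op1, op2, op3, op4, op5, op7, op6, op8 fails at step 6: op7 pop() → 98 is not legal there

not linearizable — minimal violating prefix: 16 events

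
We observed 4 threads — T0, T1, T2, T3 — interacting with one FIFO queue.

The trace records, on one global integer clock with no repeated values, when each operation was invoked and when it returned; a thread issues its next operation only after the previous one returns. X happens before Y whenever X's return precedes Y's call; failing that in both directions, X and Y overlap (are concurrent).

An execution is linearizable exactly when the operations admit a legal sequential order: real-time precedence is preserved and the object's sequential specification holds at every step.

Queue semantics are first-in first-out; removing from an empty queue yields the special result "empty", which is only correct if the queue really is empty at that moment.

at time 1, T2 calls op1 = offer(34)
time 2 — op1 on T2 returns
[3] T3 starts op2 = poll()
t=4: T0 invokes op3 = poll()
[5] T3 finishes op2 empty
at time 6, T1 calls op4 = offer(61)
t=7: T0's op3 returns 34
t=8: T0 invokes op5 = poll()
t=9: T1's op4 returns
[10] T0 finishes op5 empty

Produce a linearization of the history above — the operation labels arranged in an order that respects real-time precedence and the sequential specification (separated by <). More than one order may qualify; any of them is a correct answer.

op1 < op3 < op2 < op5 < op4

1. op1 offer(34), leaving queue <34>
2. op3 poll() → 34, leaving queue <>
3. op2 poll() → empty, leaving queue <>
4. op5 poll() → empty, leaving queue <>
5. op4 offer(61), leaving queue <61>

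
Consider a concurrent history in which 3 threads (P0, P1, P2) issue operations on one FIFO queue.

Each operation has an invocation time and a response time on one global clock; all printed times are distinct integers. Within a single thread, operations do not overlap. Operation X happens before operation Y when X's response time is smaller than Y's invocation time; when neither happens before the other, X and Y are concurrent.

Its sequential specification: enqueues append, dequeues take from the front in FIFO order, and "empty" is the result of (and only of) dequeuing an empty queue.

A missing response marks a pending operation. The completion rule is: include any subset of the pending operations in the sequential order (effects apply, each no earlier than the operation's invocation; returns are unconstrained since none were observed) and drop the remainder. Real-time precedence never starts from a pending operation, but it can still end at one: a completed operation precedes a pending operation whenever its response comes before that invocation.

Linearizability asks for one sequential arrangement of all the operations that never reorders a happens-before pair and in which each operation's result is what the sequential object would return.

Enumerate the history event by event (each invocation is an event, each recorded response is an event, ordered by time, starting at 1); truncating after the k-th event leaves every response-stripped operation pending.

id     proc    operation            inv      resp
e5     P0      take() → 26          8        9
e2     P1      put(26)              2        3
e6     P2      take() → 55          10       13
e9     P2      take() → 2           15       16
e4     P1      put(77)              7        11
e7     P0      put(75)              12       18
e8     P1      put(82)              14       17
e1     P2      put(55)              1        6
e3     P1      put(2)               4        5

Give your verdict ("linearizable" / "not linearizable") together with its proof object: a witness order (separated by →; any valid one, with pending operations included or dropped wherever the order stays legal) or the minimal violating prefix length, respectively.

linearizable — witness: e2 → e1 → e3 → e4 → e5 → e6 → e7 → e8 → e9

after step 1 (e2 put(26)): queue <26>
after step 2 (e1 put(55)): queue <26,55>
after step 3 (e3 put(2)): queue <26,55,2>
after step 4 (e4 put(77)): queue <26,55,2,77>
after step 5 (e5 take() → 26): queue <55,2,77>
after step 6 (e6 take() → 55): queue <2,77>
after step 7 (e7 put(75)): queue <2,77,75>
after step 8 (e8 put(82)): queue <2,77,75,82>
after step 9 (e9 take() → 2): queue <77,75,82>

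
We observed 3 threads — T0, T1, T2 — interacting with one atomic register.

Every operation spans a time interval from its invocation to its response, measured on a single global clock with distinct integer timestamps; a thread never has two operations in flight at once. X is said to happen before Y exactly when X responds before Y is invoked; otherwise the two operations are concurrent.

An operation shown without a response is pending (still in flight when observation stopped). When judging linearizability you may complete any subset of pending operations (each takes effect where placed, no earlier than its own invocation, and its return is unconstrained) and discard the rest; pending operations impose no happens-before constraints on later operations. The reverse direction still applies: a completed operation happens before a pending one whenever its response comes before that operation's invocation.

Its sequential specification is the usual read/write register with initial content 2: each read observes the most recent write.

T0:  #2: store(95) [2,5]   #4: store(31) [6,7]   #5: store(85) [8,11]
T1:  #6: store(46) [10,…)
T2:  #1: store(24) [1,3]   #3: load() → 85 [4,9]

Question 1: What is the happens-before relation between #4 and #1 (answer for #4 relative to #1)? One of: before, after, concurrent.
after

#4 spans [6,7], #1 spans [1,3]
resp(#1)=3 < inv(#4)=6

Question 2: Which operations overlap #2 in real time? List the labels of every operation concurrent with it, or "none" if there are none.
#1, #3

concurrent with #2 ([2,5]): every op whose interval crosses 2..5
#1 [1,3]: concurrent
#3 [4,9]: concurrent
#4 [6,7]: after
#5 [8,11]: after
#6 [10,…): after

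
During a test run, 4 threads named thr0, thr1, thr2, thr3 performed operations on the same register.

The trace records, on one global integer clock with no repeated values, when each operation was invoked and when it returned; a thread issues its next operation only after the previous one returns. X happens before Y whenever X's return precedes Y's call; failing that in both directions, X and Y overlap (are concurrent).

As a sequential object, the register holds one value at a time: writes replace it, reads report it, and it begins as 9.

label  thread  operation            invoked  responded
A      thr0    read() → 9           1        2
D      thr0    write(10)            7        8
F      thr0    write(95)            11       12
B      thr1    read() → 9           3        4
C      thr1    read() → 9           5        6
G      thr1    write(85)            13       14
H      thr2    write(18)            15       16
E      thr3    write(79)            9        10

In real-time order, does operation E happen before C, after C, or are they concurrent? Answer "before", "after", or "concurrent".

E spans [9,10], C spans [5,6]
resp(C)=6 < inv(E)=9

after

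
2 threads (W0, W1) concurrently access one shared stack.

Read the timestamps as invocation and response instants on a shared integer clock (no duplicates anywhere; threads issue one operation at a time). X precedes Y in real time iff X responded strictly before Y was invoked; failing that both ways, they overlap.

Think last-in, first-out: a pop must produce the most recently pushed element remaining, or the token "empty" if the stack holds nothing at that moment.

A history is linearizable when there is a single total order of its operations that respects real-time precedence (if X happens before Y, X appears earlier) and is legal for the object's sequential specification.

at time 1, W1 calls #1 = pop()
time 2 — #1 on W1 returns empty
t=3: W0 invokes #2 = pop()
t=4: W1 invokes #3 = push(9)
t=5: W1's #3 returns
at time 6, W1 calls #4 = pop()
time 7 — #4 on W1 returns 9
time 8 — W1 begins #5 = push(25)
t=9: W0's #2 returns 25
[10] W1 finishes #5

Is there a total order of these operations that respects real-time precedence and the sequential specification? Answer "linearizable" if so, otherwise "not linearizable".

linearizable

witness order: #1, #3, #4, #5, #2
step 1: #1 pop() → empty — stack <>
step 2: #3 push(9) — stack <9>
step 3: #4 pop() → 9 — stack <>
step 4: #5 push(25) — stack <25>
step 5: #2 pop() → 25 — stack <>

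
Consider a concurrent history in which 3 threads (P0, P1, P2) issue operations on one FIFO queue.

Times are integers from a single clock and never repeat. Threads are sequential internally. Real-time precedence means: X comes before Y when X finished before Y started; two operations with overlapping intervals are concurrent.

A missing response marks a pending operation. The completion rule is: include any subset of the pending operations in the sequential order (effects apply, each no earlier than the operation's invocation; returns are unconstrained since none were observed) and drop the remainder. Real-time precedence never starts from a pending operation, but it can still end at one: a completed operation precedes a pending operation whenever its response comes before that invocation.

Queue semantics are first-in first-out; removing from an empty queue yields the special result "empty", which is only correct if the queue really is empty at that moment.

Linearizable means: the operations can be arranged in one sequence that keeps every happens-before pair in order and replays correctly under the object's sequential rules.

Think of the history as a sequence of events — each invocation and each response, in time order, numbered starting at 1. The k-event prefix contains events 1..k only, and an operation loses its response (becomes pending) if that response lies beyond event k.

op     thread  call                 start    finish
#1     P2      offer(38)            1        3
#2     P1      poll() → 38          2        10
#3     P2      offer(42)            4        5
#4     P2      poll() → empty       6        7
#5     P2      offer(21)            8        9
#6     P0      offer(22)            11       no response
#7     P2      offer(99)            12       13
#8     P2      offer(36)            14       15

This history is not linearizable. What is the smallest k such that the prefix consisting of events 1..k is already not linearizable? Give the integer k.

7

events 1..6 are linearizable; a witness order is #1, #2, #3:
1. #1 offer(38), leaving queue <38>
2. #2 poll() (pending, included), leaving queue <>
3. #3 offer(42), leaving queue <42>
event 7 — #4's response, time 7 — after it, nothing linearizes
include/drop combinations of the 1 pending operation (#2) were all tried; none helps
for example #1, #3, #4 (pending dropped) fails at step 3: #4 poll() → empty is not legal there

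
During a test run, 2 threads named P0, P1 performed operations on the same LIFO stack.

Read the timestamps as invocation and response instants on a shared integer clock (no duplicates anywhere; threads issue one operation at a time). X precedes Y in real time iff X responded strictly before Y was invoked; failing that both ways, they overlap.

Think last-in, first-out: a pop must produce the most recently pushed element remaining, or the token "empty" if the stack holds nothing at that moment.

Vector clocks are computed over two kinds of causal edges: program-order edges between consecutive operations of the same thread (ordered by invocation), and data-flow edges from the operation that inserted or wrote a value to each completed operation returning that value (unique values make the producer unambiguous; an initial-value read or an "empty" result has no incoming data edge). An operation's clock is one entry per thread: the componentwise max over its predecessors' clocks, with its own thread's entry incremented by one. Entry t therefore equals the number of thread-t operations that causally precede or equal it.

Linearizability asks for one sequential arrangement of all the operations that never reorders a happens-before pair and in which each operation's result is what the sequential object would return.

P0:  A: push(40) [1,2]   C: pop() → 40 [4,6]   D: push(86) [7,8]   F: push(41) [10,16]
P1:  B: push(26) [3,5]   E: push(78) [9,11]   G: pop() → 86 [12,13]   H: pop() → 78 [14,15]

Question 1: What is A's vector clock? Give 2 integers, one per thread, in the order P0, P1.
invoked at 3, B has no predecessors; its own P1 bump gives (0, 1)
invoked at 1, A has no predecessors; its own P0 bump gives (1, 0)
invoked at 9, E merges VC(B)=(0, 1) and bumps P1's slot → (0, 2)
invoked at 4, C merges VC(A)=(1, 0) and bumps P0's slot → (2, 0)
invoked at 7, D merges VC(C)=(2, 0) and bumps P0's slot → (3, 0)
invoked at 10, F merges VC(D)=(3, 0) and bumps P0's slot → (4, 0)
invoked at 12, G merges VC(D)=(3, 0), VC(E)=(0, 2) and bumps P1's slot → (3, 3)
invoked at 14, H merges VC(E)=(0, 2), VC(G)=(3, 3) and bumps P1's slot → (3, 4)
target: VC(A) = (1, 0)

(1, 0)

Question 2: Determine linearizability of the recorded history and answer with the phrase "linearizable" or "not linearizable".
the violation lands at event 13, G's response at time 13: events 1..12 linearize, events 1..13 do not
2 orders of the 6 completed LIFO stack ops respect real time; none is legal
no completion choice of the 1 pending operation (F) rescues it — every subset was tried
e.g. A, B, C, D, E, G (pending dropped): illegal at step 3, since C pop() → 40 cannot apply there
e.g. A, C, B, D, E, G (pending dropped): illegal at step 6, since G pop() → 86 cannot apply there

not linearizable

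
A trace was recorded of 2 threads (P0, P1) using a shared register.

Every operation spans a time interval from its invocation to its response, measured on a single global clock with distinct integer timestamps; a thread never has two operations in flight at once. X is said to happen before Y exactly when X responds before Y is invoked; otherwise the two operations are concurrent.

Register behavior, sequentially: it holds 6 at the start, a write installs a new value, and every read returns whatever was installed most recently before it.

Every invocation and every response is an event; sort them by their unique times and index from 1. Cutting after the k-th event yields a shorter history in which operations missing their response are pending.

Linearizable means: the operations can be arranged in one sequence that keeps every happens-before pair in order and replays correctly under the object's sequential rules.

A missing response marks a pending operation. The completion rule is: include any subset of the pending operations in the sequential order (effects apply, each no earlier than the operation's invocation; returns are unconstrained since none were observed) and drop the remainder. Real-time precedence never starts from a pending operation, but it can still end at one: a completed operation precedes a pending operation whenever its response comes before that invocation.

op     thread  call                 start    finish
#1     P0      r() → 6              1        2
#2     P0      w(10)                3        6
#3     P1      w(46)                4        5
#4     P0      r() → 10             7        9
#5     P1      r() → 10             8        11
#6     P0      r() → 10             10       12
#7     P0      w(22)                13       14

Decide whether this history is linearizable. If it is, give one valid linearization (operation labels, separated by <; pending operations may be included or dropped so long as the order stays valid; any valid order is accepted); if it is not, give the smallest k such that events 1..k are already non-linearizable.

step 1: #1 r() → 6 — value 6
step 2: #3 w(46) — value 46
step 3: #2 w(10) — value 10
step 4: #4 r() → 10 — value 10
step 5: #5 r() → 10 — value 10
step 6: #6 r() → 10 — value 10
step 7: #7 w(22) — value 22

linearizable — witness: #1 < #3 < #2 < #4 < #5 < #6 < #7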